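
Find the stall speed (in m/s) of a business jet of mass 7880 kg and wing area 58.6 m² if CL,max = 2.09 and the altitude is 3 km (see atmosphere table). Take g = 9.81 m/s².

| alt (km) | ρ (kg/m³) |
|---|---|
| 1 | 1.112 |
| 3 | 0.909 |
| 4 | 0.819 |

At 3 km, from the table: ρ = 0.909 kg/m³.
At stall, lift equals weight: L = W = m·g = 7880 × 9.81 = 77300 N.
V_stall = √(2W/(ρ·S·CL,max)) = √(2 × 77300 / (0.909 × 58.6 × 2.09))
V_stall = √1389 = 37.3 m/s

V_stall = 37.3 m/s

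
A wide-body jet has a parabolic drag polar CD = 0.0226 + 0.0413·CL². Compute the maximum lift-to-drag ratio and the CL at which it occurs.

(L/D)max = 16.4, at CL = 0.74

For CD = CD0 + K·CL², (L/D)max occurs at CL* = √(CD0/K) and equals 1/(2√(K·CD0)).
(L/D)max = 1/(2√(0.0413 × 0.0226)) = 1/(2 × 0.03055) = 16.4
CL* = √(0.0226/0.0413) = 0.74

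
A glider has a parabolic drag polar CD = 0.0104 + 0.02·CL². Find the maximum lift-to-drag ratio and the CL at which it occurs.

For CD = CD0 + K·CL², (L/D)max occurs at CL* = √(CD0/K) and equals 1/(2√(K·CD0)).
(L/D)max = 1/(2√(0.02 × 0.0104)) = 1/(2 × 0.01442) = 34.7
CL* = √(0.0104/0.02) = 0.721

(L/D)max = 34.7, at CL = 0.721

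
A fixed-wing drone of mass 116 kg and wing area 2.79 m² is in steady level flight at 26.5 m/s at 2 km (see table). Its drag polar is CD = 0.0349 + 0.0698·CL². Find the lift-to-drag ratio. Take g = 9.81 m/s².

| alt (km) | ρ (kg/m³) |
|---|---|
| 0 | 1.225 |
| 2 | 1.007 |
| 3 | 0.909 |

L/D = 9.03

At 2 km, from the table: ρ = 1.007 kg/m³.
Weight W = mg = 116 × 9.81 = 1138 N; in level flight L = W.
q = ½ρv² = ½ × 1.007 × 26.5² = 353.6 Pa.
CL = 2W/(ρv²S) = 2×1138/(1.007×26.5²×2.79) = 1.154.
CD = 0.0349 + 0.0698 × 1.154² = 0.1278.
L/D = CL/CD = 1.154 / 0.1278 = 9.03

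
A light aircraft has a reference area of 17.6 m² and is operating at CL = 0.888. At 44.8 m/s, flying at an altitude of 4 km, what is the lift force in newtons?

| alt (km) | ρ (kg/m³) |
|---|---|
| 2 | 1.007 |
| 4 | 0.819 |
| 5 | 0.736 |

L = 12800 N

At 4 km, from the table: ρ = 0.819 kg/m³.
Dynamic pressure q = ½ρv² = ½ × 0.819 × 44.8² = 821.9 Pa.
L = q·S·CL = 821.9 × 17.6 × 0.888 = 12800 N ≈ 12.8 kN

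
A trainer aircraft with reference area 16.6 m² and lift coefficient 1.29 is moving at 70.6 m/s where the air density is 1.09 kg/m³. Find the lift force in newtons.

Dynamic pressure q = ½ρv² = ½ × 1.09 × 70.6² = 2716 Pa.
L = q·S·CL = 2716 × 16.6 × 1.29 = 58200 N ≈ 58.2 kN

L = 58200 N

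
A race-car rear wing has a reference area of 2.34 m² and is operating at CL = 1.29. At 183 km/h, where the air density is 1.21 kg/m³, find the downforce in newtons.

Convert speed: v = 183 km/h ÷ 3.6 = 50.83 m/s.
L = ½ρv²S·CL = ½ × 1.21 × 50.83² × 2.34 × 1.29 = 4720 N

L = 4720 N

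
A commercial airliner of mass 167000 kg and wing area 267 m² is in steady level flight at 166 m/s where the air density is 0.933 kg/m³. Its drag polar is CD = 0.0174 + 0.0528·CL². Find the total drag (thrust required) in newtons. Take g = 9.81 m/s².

D = 1.01×10^5 N

Level flight ⇒ L = W = m·g = 167000 × 9.81 = 1.6383×10^6 N.
q = ½ρv² = ½ × 0.933 × 166² = 12850 Pa.
Required CL = L/(qS) = 1.6383×10^6/(12850·267) = 0.4773.
CD = 0.0174 + 0.0528 × 0.4773² = 0.02943.
D = q·S·CD = 12850 × 267 × 0.02943 = 1.01×10^5 N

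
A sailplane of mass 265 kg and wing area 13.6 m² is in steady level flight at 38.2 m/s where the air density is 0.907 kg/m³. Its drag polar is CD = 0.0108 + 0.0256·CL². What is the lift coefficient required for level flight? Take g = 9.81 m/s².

Weight W = mg = 265 × 9.81 = 2599.7 N; in level flight L = W.
Dynamic pressure q = 0.5 × 0.907 × 38.2² = 661.8 Pa.
CL = 2W/(ρv²S) = 2×2599.7/(0.907×38.2²×13.6) = 0.2888.

CL = 0.289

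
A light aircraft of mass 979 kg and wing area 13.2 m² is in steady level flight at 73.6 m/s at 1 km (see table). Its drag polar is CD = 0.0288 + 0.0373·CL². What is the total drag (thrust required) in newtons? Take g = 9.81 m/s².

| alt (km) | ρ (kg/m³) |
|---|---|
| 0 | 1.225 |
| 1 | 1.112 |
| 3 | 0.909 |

D = 1230 N

At 1 km, from the table: ρ = 1.112 kg/m³.
Weight W = mg = 979 × 9.81 = 9604 N; in level flight L = W.
q = ½ρv² = ½ × 1.112 × 73.6² = 3012 Pa.
CL = W/(q·S) = 9604 / (3012 × 13.2) = 0.2416.
CD = 0.0288 + 0.0373 × 0.2416² = 0.03098.
D = q·S·CD = 3012 × 13.2 × 0.03098 = 1232 N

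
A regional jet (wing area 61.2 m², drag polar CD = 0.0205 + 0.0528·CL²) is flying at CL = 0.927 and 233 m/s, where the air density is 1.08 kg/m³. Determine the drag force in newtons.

D = 1.18×10^5 N

CD = 0.0205 + 0.0528 × 0.927² = 0.06587
D = ½ρv²S·CD = ½ × 1.08 × 233² × 61.2 × 0.06587 = 1.18×10^5 N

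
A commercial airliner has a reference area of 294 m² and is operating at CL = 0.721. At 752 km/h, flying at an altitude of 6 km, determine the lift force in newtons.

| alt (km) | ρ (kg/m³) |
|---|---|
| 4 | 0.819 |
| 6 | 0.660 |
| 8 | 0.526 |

At 6 km, from the table: ρ = 0.660 kg/m³.
Convert speed: v = 752 km/h ÷ 3.6 = 208.9 m/s.
L = ½ρv²S·CL = ½ × 0.66 × 208.9² × 294 × 0.721 = 3.05×10^6 N ≈ 3050 kN

L = 3.05×10^6 N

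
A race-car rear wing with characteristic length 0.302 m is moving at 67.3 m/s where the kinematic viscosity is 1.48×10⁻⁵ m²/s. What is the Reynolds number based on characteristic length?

Re = v·c/ν = 67.3 × 0.302 / (1.48×10⁻⁵) = 1.37×10^6

Re = 1.37×10^6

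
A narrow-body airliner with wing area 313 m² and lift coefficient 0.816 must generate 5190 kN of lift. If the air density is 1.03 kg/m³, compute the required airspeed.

L = ½ρv²S·CL ⇒ v = √(2L/(ρ·S·CL))
v = √(2 × 5.19×10^6 / (1.03 × 313 × 0.816)) = √39460 = 199 m/s

v = 199 m/s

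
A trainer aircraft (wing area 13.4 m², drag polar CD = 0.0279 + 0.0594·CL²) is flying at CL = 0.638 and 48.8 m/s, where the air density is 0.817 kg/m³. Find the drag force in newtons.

CD = 0.0279 + 0.0594 × 0.638² = 0.05208
D = ½ρv²S·CD = ½ × 0.817 × 48.8² × 13.4 × 0.05208 = 679 N

D = 679 N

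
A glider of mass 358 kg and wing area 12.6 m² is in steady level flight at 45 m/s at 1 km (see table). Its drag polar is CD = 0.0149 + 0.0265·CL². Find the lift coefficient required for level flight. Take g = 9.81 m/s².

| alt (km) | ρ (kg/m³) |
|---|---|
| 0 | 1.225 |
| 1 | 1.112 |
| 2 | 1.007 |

CL = 0.248

At 1 km, from the table: ρ = 1.112 kg/m³.
In steady level flight, lift balances weight: W = mg = 358 × 9.81 = 3512 N.
Dynamic pressure q = 0.5 × 1.112 × 45² = 1126 Pa.
CL = W/(q·S) = 3512 / (1126 × 12.6) = 0.2476.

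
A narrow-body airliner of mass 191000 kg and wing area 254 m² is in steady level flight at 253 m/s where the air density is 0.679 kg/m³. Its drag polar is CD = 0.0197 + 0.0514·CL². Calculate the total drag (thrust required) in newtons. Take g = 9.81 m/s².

D = 1.41×10^5 N

In steady level flight, lift balances weight: W = mg = 191000 × 9.81 = 1.8737×10^6 N.
q = ½ρv² = ½ × 0.679 × 253² = 21730 Pa.
Required CL = L/(qS) = 1.8737×10^6/(21730·254) = 0.3395.
CD = 0.0197 + 0.0514 × 0.3395² = 0.02562.
D = q·S·CD = 21730 × 254 × 0.02562 = 1.414×10^5 N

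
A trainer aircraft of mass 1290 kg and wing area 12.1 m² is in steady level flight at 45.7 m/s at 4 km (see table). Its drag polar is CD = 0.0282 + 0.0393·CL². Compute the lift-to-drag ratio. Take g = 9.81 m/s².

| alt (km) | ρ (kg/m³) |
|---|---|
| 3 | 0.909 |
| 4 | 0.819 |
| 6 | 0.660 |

At 4 km, from the table: ρ = 0.819 kg/m³.
Level flight ⇒ L = W = m·g = 1290 × 9.81 = 12655 N.
Dynamic pressure q = 0.5 × 0.819 × 45.7² = 855.2 Pa.
CL = W/(q·S) = 12655 / (855.2 × 12.1) = 1.223.
CD = 0.0282 + 0.0393 × 1.223² = 0.08697.
L/D = CL/CD = 1.223 / 0.08697 = 14.1

L/D = 14.1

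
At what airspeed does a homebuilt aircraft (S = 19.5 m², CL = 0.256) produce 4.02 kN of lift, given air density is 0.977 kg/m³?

v = 40.6 m/s

L = ½ρv²S·CL ⇒ v = √(2L/(ρ·S·CL))
v = √(2 × 4020 / (0.977 × 19.5 × 0.256)) = √1648 = 40.6 m/s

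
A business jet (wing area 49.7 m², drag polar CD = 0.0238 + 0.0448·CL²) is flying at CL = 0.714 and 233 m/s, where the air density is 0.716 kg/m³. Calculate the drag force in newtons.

CD = 0.0238 + 0.0448 × 0.714² = 0.04664
D = ½ρv²S·CD = ½ × 0.716 × 233² × 49.7 × 0.04664 = 45100 N

D = 45100 N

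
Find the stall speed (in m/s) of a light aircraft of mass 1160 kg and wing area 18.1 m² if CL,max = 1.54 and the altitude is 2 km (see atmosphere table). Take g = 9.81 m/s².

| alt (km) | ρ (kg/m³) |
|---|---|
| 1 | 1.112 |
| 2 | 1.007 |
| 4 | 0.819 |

At 2 km, from the table: ρ = 1.007 kg/m³.
At stall, lift equals weight: L = W = m·g = 1160 × 9.81 = 11380 N.
From L = ½ρV²S·CL,max = W: V_stall = √(2W/(ρSCL,max)) = √(2·11380/(1.007·18.1·1.54))
V_stall = √810.8 = 28.5 m/s

V_stall = 28.5 m/s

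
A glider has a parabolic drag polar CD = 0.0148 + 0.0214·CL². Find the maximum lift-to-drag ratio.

For CD = CD0 + K·CL², (L/D)max occurs at CL* = √(CD0/K) and equals 1/(2√(K·CD0)).
(L/D)max = 1/(2√(0.0214 × 0.0148)) = 1/(2 × 0.0178) = 28.1

(L/D)max = 28.1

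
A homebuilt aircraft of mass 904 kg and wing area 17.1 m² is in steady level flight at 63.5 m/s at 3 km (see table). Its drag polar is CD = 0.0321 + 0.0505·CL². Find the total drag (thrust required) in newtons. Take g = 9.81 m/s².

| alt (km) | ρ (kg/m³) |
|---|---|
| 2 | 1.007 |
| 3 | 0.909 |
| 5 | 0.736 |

At 3 km, from the table: ρ = 0.909 kg/m³.
Level flight ⇒ L = W = m·g = 904 × 9.81 = 8868.2 N.
q = ½ρv² = ½ × 0.909 × 63.5² = 1833 Pa.
CL = 2W/(ρv²S) = 2×8868.2/(0.909×63.5²×17.1) = 0.283.
CD = 0.0321 + 0.0505 × 0.283² = 0.03614.
D = q·S·CD = 1833 × 17.1 × 0.03614 = 1133 N

D = 1130 N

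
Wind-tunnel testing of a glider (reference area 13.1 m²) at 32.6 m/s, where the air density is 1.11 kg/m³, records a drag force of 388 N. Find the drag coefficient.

CD = 0.0502

From D = ½ρv²S·CD, rearranging gives CD = 2D/(ρv²S).
CD = 2 × 388 / (1.11 × 32.6² × 13.1) = 0.0502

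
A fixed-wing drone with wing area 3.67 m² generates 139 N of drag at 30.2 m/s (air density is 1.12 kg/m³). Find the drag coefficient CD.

CD = 0.0742

From D = ½ρv²S·CD, rearranging gives CD = 2D/(ρv²S).
CD = 2 × 139 / (1.12 × 30.2² × 3.67) = 0.0742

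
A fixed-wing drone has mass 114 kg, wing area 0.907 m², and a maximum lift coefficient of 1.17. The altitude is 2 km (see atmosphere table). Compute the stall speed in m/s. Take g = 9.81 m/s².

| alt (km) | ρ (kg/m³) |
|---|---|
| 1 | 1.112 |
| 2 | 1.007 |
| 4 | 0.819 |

At 2 km, from the table: ρ = 1.007 kg/m³.
Stall occurs when L = W at CL,max. W = mg = 114 × 9.81 = 1118 N.
V_stall = √(2W/(ρ·S·CL,max)) = √(2 × 1118 / (1.007 × 0.907 × 1.17))
V_stall = √2093 = 45.7 m/s

V_stall = 45.7 m/s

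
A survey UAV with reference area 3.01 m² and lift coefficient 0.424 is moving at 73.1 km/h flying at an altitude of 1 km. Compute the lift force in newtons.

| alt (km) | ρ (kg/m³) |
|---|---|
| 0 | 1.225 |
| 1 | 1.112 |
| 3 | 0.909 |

L = 293 N

At 1 km, from the table: ρ = 1.112 kg/m³.
Convert speed: v = 73.1 km/h ÷ 3.6 = 20.31 m/s.
Dynamic pressure q = ½ρv² = ½ × 1.112 × 20.31² = 229.2 Pa.
L = q·S·CL = 229.2 × 3.01 × 0.424 = 293 N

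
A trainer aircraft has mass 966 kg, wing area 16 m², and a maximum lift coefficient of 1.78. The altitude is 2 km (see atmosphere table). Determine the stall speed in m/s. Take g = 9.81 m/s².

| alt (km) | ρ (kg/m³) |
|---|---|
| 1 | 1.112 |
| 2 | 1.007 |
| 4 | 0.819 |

At 2 km, from the table: ρ = 1.007 kg/m³.
At stall, lift equals weight: L = W = m·g = 966 × 9.81 = 9476 N.
From L = ½ρV²S·CL,max = W: V_stall = √(2W/(ρSCL,max)) = √(2·9476/(1.007·16·1.78))
V_stall = √660.9 = 25.7 m/s

V_stall = 25.7 m/s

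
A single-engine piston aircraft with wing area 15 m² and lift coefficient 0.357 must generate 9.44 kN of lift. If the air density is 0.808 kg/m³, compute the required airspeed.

L = ½ρv²S·CL ⇒ v = √(2L/(ρ·S·CL))
v = √(2 × 9440 / (0.808 × 15 × 0.357)) = √4363 = 66.1 m/s

v = 66.1 m/s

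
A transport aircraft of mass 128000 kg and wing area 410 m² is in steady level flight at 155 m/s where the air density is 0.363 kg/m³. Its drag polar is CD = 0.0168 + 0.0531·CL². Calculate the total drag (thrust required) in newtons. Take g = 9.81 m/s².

In steady level flight, lift balances weight: W = mg = 128000 × 9.81 = 1.2557×10^6 N.
q = ½ρv² = ½ × 0.363 × 155² = 4361 Pa.
CL = 2W/(ρv²S) = 2×1.2557×10^6/(0.363×155²×410) = 0.7024.
CD = 0.0168 + 0.0531 × 0.7024² = 0.04299.
D = q·S·CD = 4361 × 410 × 0.04299 = 76870 N

D = 76900 N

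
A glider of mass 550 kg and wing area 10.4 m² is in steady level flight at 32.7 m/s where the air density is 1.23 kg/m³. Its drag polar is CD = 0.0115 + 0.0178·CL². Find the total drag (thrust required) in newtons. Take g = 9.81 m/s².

D = 154 N

In steady level flight, lift balances weight: W = mg = 550 × 9.81 = 5395.5 N.
q = ½ρv² = ½ × 1.23 × 32.7² = 657.6 Pa.
Required CL = L/(qS) = 5395.5/(657.6·10.4) = 0.7889.
CD = 0.0115 + 0.0178 × 0.7889² = 0.02258.
D = q·S·CD = 657.6 × 10.4 × 0.02258 = 154.4 N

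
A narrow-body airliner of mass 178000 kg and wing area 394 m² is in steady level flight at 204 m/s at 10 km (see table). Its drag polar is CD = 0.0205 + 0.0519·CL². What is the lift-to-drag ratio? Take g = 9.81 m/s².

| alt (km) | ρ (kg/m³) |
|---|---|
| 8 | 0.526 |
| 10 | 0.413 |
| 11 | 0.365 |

L/D = 15

At 10 km, from the table: ρ = 0.413 kg/m³.
Weight W = mg = 178000 × 9.81 = 1.7462×10^6 N; in level flight L = W.
q = ½ρv² = ½ × 0.413 × 204² = 8594 Pa.
CL = 2W/(ρv²S) = 2×1.7462×10^6/(0.413×204²×394) = 0.5157.
CD = 0.0205 + 0.0519 × 0.5157² = 0.0343.
L/D = CL/CD = 0.5157 / 0.0343 = 15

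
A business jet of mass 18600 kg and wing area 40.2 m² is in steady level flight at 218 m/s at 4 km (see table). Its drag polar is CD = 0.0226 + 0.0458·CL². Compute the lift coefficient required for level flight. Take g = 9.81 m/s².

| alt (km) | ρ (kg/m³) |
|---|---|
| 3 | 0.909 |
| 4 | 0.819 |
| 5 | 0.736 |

At 4 km, from the table: ρ = 0.819 kg/m³.
In steady level flight, lift balances weight: W = mg = 18600 × 9.81 = 1.8247×10^5 N.
Dynamic pressure q = 0.5 × 0.819 × 218² = 19460 Pa.
CL = 2W/(ρv²S) = 2×1.8247×10^5/(0.819×218²×40.2) = 0.2332.

CL = 0.233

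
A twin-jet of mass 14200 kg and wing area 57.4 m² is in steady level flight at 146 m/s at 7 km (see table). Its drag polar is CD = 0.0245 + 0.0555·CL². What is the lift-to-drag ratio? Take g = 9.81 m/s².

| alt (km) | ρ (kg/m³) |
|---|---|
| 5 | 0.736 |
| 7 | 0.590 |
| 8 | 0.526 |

At 7 km, from the table: ρ = 0.590 kg/m³.
Weight W = mg = 14200 × 9.81 = 1.393×10^5 N; in level flight L = W.
Dynamic pressure q = 0.5 × 0.59 × 146² = 6288 Pa.
CL = W/(q·S) = 1.393×10^5 / (6288 × 57.4) = 0.3859.
CD = 0.0245 + 0.0555 × 0.3859² = 0.03277.
L/D = CL/CD = 0.3859 / 0.03277 = 11.8

L/D = 11.8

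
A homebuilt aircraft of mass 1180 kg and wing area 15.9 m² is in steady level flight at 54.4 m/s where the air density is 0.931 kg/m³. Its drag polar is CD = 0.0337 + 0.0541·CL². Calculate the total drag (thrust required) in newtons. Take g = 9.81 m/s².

In steady level flight, lift balances weight: W = mg = 1180 × 9.81 = 11576 N.
q = ½ρv² = ½ × 0.931 × 54.4² = 1378 Pa.
CL = W/(q·S) = 11576 / (1378 × 15.9) = 0.5285.
CD = 0.0337 + 0.0541 × 0.5285² = 0.04881.
D = q·S·CD = 1378 × 15.9 × 0.04881 = 1069 N

D = 1070 N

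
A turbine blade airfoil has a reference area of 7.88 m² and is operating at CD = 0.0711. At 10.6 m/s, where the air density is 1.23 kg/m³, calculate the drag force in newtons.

D = 38.7 N

Dynamic pressure q = ½ρv² = ½ × 1.23 × 10.6² = 69.1 Pa.
D = q·S·CD = 69.1 × 7.88 × 0.0711 = 38.7 N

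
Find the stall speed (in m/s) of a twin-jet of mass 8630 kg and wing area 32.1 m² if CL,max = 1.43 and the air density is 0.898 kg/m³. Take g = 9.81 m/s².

V_stall = 64.1 m/s

Stall occurs when L = W at CL,max. W = mg = 8630 × 9.81 = 84660 N.
From L = ½ρV²S·CL,max = W: V_stall = √(2W/(ρSCL,max)) = √(2·84660/(0.898·32.1·1.43))
V_stall = √4108 = 64.1 m/s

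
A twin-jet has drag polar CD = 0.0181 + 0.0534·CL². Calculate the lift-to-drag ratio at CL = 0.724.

L/D = 15.7

CD = 0.0181 + 0.0534 × 0.724² = 0.04609
L/D = CL/CD = 0.724 / 0.04609 = 15.7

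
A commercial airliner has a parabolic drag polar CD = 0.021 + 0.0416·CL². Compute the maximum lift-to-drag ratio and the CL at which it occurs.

For CD = CD0 + K·CL², (L/D)max occurs at CL* = √(CD0/K) and equals 1/(2√(K·CD0)).
(L/D)max = 1/(2√(0.0416 × 0.021)) = 1/(2 × 0.02956) = 16.9
CL* = √(0.021/0.0416) = 0.71

(L/D)max = 16.9, at CL = 0.71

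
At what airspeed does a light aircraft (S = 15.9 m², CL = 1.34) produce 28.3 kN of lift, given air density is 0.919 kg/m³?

L = ½ρv²S·CL ⇒ v = √(2L/(ρ·S·CL))
v = √(2 × 28300 / (0.919 × 15.9 × 1.34)) = √2891 = 53.8 m/s

v = 53.8 m/s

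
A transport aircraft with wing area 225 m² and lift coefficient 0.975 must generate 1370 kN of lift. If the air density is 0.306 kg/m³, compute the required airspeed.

L = ½ρv²S·CL ⇒ v = √(2L/(ρ·S·CL))
v = √(2 × 1.37×10^6 / (0.306 × 225 × 0.975)) = √40820 = 202 m/s

v = 202 m/s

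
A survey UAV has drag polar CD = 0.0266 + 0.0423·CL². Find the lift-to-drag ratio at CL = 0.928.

CD = 0.0266 + 0.0423 × 0.928² = 0.06303
L/D = CL/CD = 0.928 / 0.06303 = 14.7

L/D = 14.7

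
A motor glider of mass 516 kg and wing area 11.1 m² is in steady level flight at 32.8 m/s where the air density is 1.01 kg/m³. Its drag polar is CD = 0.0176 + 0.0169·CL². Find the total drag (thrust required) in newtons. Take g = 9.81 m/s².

D = 178 N

Weight W = mg = 516 × 9.81 = 5062 N; in level flight L = W.
Dynamic pressure q = 0.5 × 1.01 × 32.8² = 543.3 Pa.
CL = 2W/(ρv²S) = 2×5062/(1.01×32.8²×11.1) = 0.8394.
CD = 0.0176 + 0.0169 × 0.8394² = 0.02951.
D = q·S·CD = 543.3 × 11.1 × 0.02951 = 177.9 N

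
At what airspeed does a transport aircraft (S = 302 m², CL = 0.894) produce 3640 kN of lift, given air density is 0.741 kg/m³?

L = ½ρv²S·CL ⇒ v = √(2L/(ρ·S·CL))
v = √(2 × 3.64×10^6 / (0.741 × 302 × 0.894)) = √36390 = 191 m/s

v = 191 m/s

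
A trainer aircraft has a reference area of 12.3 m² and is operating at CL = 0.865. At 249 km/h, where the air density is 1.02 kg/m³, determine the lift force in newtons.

L = 26000 N

Convert speed: v = 249 km/h ÷ 3.6 = 69.17 m/s.
L = ½ρv²S·CL = ½ × 1.02 × 69.17² × 12.3 × 0.865 = 26000 N ≈ 26 kN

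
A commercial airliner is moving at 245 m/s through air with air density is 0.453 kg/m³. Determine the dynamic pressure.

q = ½ρv² = ½ × 0.453 × 245² = 13600 Pa

q = 13600 Pa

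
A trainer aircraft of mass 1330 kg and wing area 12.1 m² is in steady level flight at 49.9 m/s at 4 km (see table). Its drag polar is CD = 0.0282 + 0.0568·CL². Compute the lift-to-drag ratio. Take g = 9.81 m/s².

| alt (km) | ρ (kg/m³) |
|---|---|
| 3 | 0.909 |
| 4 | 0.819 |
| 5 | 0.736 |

L/D = 11.5

At 4 km, from the table: ρ = 0.819 kg/m³.
Weight W = mg = 1330 × 9.81 = 13047 N; in level flight L = W.
q = ½ρv² = ½ × 0.819 × 49.9² = 1020 Pa.
CL = W/(q·S) = 13047 / (1020 × 12.1) = 1.057.
CD = 0.0282 + 0.0568 × 1.057² = 0.09172.
L/D = CL/CD = 1.057 / 0.09172 = 11.5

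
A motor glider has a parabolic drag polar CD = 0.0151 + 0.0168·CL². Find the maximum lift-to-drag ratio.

(L/D)max = 31.4

For CD = CD0 + K·CL², (L/D)max occurs at CL* = √(CD0/K) and equals 1/(2√(K·CD0)).
(L/D)max = 1/(2√(0.0168 × 0.0151)) = 1/(2 × 0.01593) = 31.4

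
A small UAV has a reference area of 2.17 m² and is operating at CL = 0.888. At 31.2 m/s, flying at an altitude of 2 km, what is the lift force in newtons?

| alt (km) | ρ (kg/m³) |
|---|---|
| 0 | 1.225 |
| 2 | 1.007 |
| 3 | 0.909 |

At 2 km, from the table: ρ = 1.007 kg/m³.
L = ½ρv²S·CL = ½ × 1.007 × 31.2² × 2.17 × 0.888 = 944 N

L = 944 N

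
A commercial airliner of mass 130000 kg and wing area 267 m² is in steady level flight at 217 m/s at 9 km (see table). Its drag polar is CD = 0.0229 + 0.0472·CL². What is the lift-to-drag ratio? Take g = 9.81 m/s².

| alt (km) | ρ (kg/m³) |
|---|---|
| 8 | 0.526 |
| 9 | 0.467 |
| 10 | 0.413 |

At 9 km, from the table: ρ = 0.467 kg/m³.
Weight W = mg = 130000 × 9.81 = 1.2753×10^6 N; in level flight L = W.
q = ½ρv² = ½ × 0.467 × 217² = 11000 Pa.
CL = 2W/(ρv²S) = 2×1.2753×10^6/(0.467×217²×267) = 0.4344.
CD = 0.0229 + 0.0472 × 0.4344² = 0.03181.
L/D = CL/CD = 0.4344 / 0.03181 = 13.7

L/D = 13.7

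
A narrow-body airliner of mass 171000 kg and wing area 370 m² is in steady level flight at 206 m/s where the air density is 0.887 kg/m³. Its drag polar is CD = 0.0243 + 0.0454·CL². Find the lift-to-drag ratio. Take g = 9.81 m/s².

Level flight ⇒ L = W = m·g = 171000 × 9.81 = 1.6775×10^6 N.
Dynamic pressure q = 0.5 × 0.887 × 206² = 18820 Pa.
CL = W/(q·S) = 1.6775×10^6 / (18820 × 370) = 0.2409.
CD = 0.0243 + 0.0454 × 0.2409² = 0.02693.
L/D = CL/CD = 0.2409 / 0.02693 = 8.94

L/D = 8.94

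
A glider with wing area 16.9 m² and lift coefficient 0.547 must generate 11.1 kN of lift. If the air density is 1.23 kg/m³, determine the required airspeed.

L = ½ρv²S·CL ⇒ v = √(2L/(ρ·S·CL))
v = √(2 × 11100 / (1.23 × 16.9 × 0.547)) = √1952 = 44.2 m/s

v = 44.2 m/s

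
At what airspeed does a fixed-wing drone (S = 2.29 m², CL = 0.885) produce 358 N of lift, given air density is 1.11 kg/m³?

L = ½ρv²S·CL ⇒ v = √(2L/(ρ·S·CL))
v = √(2 × 358 / (1.11 × 2.29 × 0.885)) = √318.3 = 17.8 m/s

v = 17.8 m/s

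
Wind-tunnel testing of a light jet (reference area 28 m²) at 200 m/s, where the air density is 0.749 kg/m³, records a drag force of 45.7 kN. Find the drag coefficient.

CD = 0.109

From D = ½ρv²S·CD, rearranging gives CD = 2D/(ρv²S).
CD = 2 × 45700 / (0.749 × 200² × 28) = 0.109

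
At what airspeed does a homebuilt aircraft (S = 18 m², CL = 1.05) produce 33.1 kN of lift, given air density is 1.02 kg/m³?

v = 58.6 m/s

L = ½ρv²S·CL ⇒ v = √(2L/(ρ·S·CL))
v = √(2 × 33100 / (1.02 × 18 × 1.05)) = √3434 = 58.6 m/s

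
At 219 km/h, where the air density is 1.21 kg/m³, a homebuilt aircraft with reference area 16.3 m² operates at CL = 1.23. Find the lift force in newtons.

L = 44900 N

Convert speed: v = 219 km/h ÷ 3.6 = 60.83 m/s.
Dynamic pressure q = ½ρv² = ½ × 1.21 × 60.83² = 2239 Pa.
L = q·S·CL = 2239 × 16.3 × 1.23 = 44900 N ≈ 44.9 kN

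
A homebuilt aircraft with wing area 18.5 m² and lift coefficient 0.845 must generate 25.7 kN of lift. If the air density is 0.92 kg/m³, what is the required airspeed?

v = 59.8 m/s

L = ½ρv²S·CL ⇒ v = √(2L/(ρ·S·CL))
v = √(2 × 25700 / (0.92 × 18.5 × 0.845)) = √3574 = 59.8 m/s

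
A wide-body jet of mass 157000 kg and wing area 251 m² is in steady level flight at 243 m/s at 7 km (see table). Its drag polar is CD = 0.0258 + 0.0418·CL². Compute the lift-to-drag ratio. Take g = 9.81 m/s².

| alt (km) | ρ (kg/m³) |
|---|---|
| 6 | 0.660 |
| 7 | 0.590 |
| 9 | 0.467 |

At 7 km, from the table: ρ = 0.590 kg/m³.
Weight W = mg = 157000 × 9.81 = 1.5402×10^6 N; in level flight L = W.
Dynamic pressure q = 0.5 × 0.59 × 243² = 17420 Pa.
CL = W/(q·S) = 1.5402×10^6 / (17420 × 251) = 0.3523.
CD = 0.0258 + 0.0418 × 0.3523² = 0.03099.
L/D = CL/CD = 0.3523 / 0.03099 = 11.4

L/D = 11.4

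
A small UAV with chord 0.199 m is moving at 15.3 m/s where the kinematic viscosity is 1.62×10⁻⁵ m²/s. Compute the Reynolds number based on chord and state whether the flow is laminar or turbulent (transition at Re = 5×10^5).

Re = v·c/ν = 15.3 × 0.199 / (1.62×10⁻⁵) = 1.88×10^5
Since 1.88×10^5 < 5×10^5, the flow is laminar.

Re = 1.88×10^5 (laminar)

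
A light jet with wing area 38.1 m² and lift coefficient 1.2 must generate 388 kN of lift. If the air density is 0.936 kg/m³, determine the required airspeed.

L = ½ρv²S·CL ⇒ v = √(2L/(ρ·S·CL))
v = √(2 × 3.88×10^5 / (0.936 × 38.1 × 1.2)) = √18130 = 135 m/s

v = 135 m/s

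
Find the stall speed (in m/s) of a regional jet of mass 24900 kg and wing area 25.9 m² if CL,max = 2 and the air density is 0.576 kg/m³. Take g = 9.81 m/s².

Stall occurs when L = W at CL,max. W = mg = 24900 × 9.81 = 2.443×10^5 N.
V_stall = √(2W/(ρ·S·CL,max)) = √(2 × 2.443×10^5 / (0.576 × 25.9 × 2))
V_stall = √16370 = 128 m/s

V_stall = 128 m/s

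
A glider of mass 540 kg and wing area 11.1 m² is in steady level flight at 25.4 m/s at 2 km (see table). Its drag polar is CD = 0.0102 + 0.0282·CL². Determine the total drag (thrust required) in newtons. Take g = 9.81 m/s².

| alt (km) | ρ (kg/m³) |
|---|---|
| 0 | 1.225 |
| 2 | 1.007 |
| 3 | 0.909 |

D = 256 N

At 2 km, from the table: ρ = 1.007 kg/m³.
Weight W = mg = 540 × 9.81 = 5297.4 N; in level flight L = W.
q = ½ρv² = ½ × 1.007 × 25.4² = 324.8 Pa.
CL = 2W/(ρv²S) = 2×5297.4/(1.007×25.4²×11.1) = 1.469.
CD = 0.0102 + 0.0282 × 1.469² = 0.07107.
D = q·S·CD = 324.8 × 11.1 × 0.07107 = 256.3 N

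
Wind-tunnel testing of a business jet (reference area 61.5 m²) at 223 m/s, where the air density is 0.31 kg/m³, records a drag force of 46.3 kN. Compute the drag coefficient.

CD = 0.0977

From D = ½ρv²S·CD, rearranging gives CD = 2D/(ρv²S).
CD = 2 × 46300 / (0.31 × 223² × 61.5) = 0.0977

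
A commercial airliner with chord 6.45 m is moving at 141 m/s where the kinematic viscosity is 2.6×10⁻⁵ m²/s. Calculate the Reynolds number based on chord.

Re = v·c/ν = 141 × 6.45 / (2.6×10⁻⁵) = 3.5×10^7

Re = 3.5×10^7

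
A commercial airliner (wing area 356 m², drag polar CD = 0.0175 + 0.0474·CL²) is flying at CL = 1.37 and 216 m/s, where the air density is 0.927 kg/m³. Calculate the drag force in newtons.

D = 8.2×10^5 N

CD = 0.0175 + 0.0474 × 1.37² = 0.1065
D = ½ρv²S·CD = ½ × 0.927 × 216² × 356 × 0.1065 = 8.2×10^5 N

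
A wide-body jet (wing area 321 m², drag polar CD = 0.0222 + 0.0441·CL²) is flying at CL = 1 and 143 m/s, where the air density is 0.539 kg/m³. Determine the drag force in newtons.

CD = 0.0222 + 0.0441 × 1² = 0.0663
D = ½ρv²S·CD = ½ × 0.539 × 143² × 321 × 0.0663 = 1.17×10^5 N

D = 1.17×10^5 N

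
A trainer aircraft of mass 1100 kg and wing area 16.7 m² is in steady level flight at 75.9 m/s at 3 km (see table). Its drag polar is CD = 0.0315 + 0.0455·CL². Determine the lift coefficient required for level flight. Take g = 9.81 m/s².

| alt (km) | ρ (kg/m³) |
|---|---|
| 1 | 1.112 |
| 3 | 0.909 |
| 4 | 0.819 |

CL = 0.247

At 3 km, from the table: ρ = 0.909 kg/m³.
Level flight ⇒ L = W = m·g = 1100 × 9.81 = 10791 N.
Dynamic pressure q = 0.5 × 0.909 × 75.9² = 2618 Pa.
Required CL = L/(qS) = 10791/(2618·16.7) = 0.2468.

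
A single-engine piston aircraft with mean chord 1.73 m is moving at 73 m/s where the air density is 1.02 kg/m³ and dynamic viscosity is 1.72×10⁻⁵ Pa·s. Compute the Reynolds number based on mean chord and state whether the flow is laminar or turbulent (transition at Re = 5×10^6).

Re = 7.49×10^6 (turbulent)

Re = ρ·v·c/μ = 1.02 × 73 × 1.73 / (1.72×10⁻⁵) = 7.49×10^6
Since 7.49×10^6 > 5×10^6, the flow is turbulent.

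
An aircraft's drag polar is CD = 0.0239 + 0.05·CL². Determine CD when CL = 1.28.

CD = 0.0239 + 0.05 × 1.28² = 0.0239 + 0.08192 = 0.106

CD = 0.106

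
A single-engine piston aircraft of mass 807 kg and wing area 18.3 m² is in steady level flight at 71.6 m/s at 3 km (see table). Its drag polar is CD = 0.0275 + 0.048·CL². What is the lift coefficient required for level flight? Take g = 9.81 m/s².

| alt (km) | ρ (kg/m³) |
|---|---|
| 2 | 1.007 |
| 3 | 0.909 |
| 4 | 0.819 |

CL = 0.186

At 3 km, from the table: ρ = 0.909 kg/m³.
Level flight ⇒ L = W = m·g = 807 × 9.81 = 7916.7 N.
q = ½ρv² = ½ × 0.909 × 71.6² = 2330 Pa.
CL = 2W/(ρv²S) = 2×7916.7/(0.909×71.6²×18.3) = 0.1857.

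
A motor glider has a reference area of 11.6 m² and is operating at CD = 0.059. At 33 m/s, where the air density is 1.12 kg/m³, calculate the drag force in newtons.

D = 417 N

D = ½ρv²S·CD = ½ × 1.12 × 33² × 11.6 × 0.059 = 417 N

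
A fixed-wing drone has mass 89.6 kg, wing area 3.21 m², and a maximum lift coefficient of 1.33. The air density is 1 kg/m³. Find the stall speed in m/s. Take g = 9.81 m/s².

At stall, lift equals weight: L = W = m·g = 89.6 × 9.81 = 879 N.
From L = ½ρV²S·CL,max = W: V_stall = √(2W/(ρSCL,max)) = √(2·879/(1·3.21·1.33))
V_stall = √411.8 = 20.3 m/s

V_stall = 20.3 m/s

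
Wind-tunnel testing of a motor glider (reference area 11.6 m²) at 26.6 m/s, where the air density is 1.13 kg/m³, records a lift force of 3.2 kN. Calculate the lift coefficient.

From L = ½ρv²S·CL, rearranging gives CL = 2L/(ρv²S).
CL = 2 × 3200 / (1.13 × 26.6² × 11.6) = 0.69

CL = 0.69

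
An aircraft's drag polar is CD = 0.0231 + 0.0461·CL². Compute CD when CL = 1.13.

CD = 0.082

CD = 0.0231 + 0.0461 × 1.13² = 0.0231 + 0.05887 = 0.082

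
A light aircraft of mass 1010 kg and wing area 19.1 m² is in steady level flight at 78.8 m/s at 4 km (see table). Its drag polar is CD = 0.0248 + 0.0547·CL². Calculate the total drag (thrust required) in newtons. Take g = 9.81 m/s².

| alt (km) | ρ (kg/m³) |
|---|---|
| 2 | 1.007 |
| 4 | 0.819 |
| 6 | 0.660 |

At 4 km, from the table: ρ = 0.819 kg/m³.
In steady level flight, lift balances weight: W = mg = 1010 × 9.81 = 9908.1 N.
q = ½ρv² = ½ × 0.819 × 78.8² = 2543 Pa.
CL = W/(q·S) = 9908.1 / (2543 × 19.1) = 0.204.
CD = 0.0248 + 0.0547 × 0.204² = 0.02708.
D = q·S·CD = 2543 × 19.1 × 0.02708 = 1315 N

D = 1320 N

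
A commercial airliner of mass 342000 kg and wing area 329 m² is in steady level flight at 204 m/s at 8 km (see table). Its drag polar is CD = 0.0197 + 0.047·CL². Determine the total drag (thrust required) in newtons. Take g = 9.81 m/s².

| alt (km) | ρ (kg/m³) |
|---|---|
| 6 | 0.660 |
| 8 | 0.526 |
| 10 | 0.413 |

At 8 km, from the table: ρ = 0.526 kg/m³.
In steady level flight, lift balances weight: W = mg = 342000 × 9.81 = 3.355×10^6 N.
Dynamic pressure q = 0.5 × 0.526 × 204² = 10950 Pa.
CL = W/(q·S) = 3.355×10^6 / (10950 × 329) = 0.9317.
CD = 0.0197 + 0.047 × 0.9317² = 0.0605.
D = q·S·CD = 10950 × 329 × 0.0605 = 2.179×10^5 N

D = 2.18×10^5 N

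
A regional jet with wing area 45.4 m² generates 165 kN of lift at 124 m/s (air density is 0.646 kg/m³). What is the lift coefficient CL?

From L = ½ρv²S·CL, rearranging gives CL = 2L/(ρv²S).
CL = 2 × 1.65×10^5 / (0.646 × 124² × 45.4) = 0.732

CL = 0.732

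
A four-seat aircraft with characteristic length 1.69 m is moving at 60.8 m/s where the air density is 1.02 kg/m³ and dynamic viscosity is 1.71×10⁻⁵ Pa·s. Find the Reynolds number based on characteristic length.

Re = 6.13×10^6

Re = ρ·v·c/μ = 1.02 × 60.8 × 1.69 / (1.71×10⁻⁵) = 6.13×10^6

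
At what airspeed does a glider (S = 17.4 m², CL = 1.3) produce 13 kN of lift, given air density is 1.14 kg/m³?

L = ½ρv²S·CL ⇒ v = √(2L/(ρ·S·CL))
v = √(2 × 13000 / (1.14 × 17.4 × 1.3)) = √1008 = 31.8 m/s

v = 31.8 m/s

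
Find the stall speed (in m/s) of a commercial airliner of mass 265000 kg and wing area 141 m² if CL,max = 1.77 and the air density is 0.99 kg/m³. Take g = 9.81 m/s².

At stall, lift equals weight: L = W = m·g = 265000 × 9.81 = 2.6×10^6 N.
V_stall = √(2W/(ρ·S·CL,max)) = √(2 × 2.6×10^6 / (0.99 × 141 × 1.77))
V_stall = √21040 = 145 m/s

V_stall = 145 m/s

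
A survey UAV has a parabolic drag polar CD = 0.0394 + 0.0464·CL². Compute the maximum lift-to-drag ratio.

(L/D)max = 11.7

For CD = CD0 + K·CL², (L/D)max occurs at CL* = √(CD0/K) and equals 1/(2√(K·CD0)).
(L/D)max = 1/(2√(0.0464 × 0.0394)) = 1/(2 × 0.04276) = 11.7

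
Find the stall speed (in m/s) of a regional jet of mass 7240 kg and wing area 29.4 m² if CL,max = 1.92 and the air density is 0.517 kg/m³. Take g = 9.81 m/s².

At stall, lift equals weight: L = W = m·g = 7240 × 9.81 = 71020 N.
From L = ½ρV²S·CL,max = W: V_stall = √(2W/(ρSCL,max)) = √(2·71020/(0.517·29.4·1.92))
V_stall = √4867 = 69.8 m/s

V_stall = 69.8 m/s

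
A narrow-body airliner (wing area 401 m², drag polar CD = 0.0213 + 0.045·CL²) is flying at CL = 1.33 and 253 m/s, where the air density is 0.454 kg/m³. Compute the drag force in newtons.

CD = 0.0213 + 0.045 × 1.33² = 0.1009
D = ½ρv²S·CD = ½ × 0.454 × 253² × 401 × 0.1009 = 5.88×10^5 N

D = 5.88×10^5 N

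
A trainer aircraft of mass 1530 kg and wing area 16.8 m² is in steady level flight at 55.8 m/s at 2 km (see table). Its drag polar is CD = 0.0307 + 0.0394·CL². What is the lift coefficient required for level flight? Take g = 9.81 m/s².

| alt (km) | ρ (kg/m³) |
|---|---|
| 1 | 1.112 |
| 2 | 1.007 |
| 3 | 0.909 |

CL = 0.57

At 2 km, from the table: ρ = 1.007 kg/m³.
Level flight ⇒ L = W = m·g = 1530 × 9.81 = 15009 N.
Dynamic pressure q = 0.5 × 1.007 × 55.8² = 1568 Pa.
CL = 2W/(ρv²S) = 2×15009/(1.007×55.8²×16.8) = 0.5699.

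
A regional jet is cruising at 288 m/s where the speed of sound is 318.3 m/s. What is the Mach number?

M = 0.905

M = v/a = 288 / 318.3 = 0.905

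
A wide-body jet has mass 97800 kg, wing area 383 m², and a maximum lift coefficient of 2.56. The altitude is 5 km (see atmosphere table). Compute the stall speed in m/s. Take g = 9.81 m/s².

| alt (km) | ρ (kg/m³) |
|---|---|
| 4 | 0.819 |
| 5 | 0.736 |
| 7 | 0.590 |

V_stall = 51.6 m/s

At 5 km, from the table: ρ = 0.736 kg/m³.
At stall, lift equals weight: L = W = m·g = 97800 × 9.81 = 9.594×10^5 N.
V_stall = √(2W/(ρ·S·CL,max)) = √(2 × 9.594×10^5 / (0.736 × 383 × 2.56))
V_stall = √2659 = 51.6 m/s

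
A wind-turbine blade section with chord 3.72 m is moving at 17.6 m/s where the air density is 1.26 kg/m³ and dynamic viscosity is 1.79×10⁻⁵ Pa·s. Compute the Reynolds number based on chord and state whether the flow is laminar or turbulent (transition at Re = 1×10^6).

Re = 4.61×10^6 (turbulent)

Re = ρ·v·c/μ = 1.26 × 17.6 × 3.72 / (1.79×10⁻⁵) = 4.61×10^6
Since 4.61×10^6 > 1×10^6, the flow is turbulent.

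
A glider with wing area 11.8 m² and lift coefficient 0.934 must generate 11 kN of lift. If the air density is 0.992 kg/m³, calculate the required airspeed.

L = ½ρv²S·CL ⇒ v = √(2L/(ρ·S·CL))
v = √(2 × 11000 / (0.992 × 11.8 × 0.934)) = √2012 = 44.9 m/s

v = 44.9 m/s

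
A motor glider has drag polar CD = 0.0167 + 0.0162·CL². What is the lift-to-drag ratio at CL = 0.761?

CD = 0.0167 + 0.0162 × 0.761² = 0.02608
L/D = CL/CD = 0.761 / 0.02608 = 29.2

L/D = 29.2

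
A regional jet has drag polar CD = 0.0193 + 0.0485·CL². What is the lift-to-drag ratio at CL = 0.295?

L/D = 12.5

CD = 0.0193 + 0.0485 × 0.295² = 0.02352
L/D = CL/CD = 0.295 / 0.02352 = 12.5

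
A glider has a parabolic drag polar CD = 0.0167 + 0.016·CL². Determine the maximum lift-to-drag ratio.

For CD = CD0 + K·CL², (L/D)max occurs at CL* = √(CD0/K) and equals 1/(2√(K·CD0)).
(L/D)max = 1/(2√(0.016 × 0.0167)) = 1/(2 × 0.01635) = 30.6

(L/D)max = 30.6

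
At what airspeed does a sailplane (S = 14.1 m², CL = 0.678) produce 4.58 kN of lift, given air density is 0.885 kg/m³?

v = 32.9 m/s

L = ½ρv²S·CL ⇒ v = √(2L/(ρ·S·CL))
v = √(2 × 4580 / (0.885 × 14.1 × 0.678)) = √1083 = 32.9 m/s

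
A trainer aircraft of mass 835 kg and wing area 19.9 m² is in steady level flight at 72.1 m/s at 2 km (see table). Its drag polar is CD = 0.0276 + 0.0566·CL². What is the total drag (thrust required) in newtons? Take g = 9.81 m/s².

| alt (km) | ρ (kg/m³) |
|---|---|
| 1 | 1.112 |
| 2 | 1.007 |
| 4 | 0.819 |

D = 1510 N

At 2 km, from the table: ρ = 1.007 kg/m³.
In steady level flight, lift balances weight: W = mg = 835 × 9.81 = 8191.4 N.
q = ½ρv² = ½ × 1.007 × 72.1² = 2617 Pa.
CL = 2W/(ρv²S) = 2×8191.4/(1.007×72.1²×19.9) = 0.1573.
CD = 0.0276 + 0.0566 × 0.1573² = 0.029.
D = q·S·CD = 2617 × 19.9 × 0.029 = 1510 N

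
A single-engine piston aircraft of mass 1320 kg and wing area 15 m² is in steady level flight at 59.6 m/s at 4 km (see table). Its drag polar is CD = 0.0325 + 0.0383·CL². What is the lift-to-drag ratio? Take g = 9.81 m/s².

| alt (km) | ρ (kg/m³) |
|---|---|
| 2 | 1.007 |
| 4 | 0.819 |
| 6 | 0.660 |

At 4 km, from the table: ρ = 0.819 kg/m³.
Level flight ⇒ L = W = m·g = 1320 × 9.81 = 12949 N.
Dynamic pressure q = 0.5 × 0.819 × 59.6² = 1455 Pa.
CL = 2W/(ρv²S) = 2×12949/(0.819×59.6²×15) = 0.5935.
CD = 0.0325 + 0.0383 × 0.5935² = 0.04599.
L/D = CL/CD = 0.5935 / 0.04599 = 12.9

L/D = 12.9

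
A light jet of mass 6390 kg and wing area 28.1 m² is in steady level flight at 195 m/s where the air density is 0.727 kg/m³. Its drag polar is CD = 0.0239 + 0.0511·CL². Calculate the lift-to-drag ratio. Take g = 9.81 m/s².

L/D = 6.4

Weight W = mg = 6390 × 9.81 = 62686 N; in level flight L = W.
Dynamic pressure q = 0.5 × 0.727 × 195² = 13820 Pa.
CL = 2W/(ρv²S) = 2×62686/(0.727×195²×28.1) = 0.1614.
CD = 0.0239 + 0.0511 × 0.1614² = 0.02523.
L/D = CL/CD = 0.1614 / 0.02523 = 6.4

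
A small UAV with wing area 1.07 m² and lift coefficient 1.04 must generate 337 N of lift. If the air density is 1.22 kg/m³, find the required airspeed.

L = ½ρv²S·CL ⇒ v = √(2L/(ρ·S·CL))
v = √(2 × 337 / (1.22 × 1.07 × 1.04)) = √496.5 = 22.3 m/s

v = 22.3 m/s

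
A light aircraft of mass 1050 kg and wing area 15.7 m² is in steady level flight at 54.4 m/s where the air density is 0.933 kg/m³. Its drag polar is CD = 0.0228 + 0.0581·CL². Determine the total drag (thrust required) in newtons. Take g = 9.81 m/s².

Weight W = mg = 1050 × 9.81 = 10300 N; in level flight L = W.
Dynamic pressure q = 0.5 × 0.933 × 54.4² = 1381 Pa.
CL = W/(q·S) = 10300 / (1381 × 15.7) = 0.4752.
CD = 0.0228 + 0.0581 × 0.4752² = 0.03592.
D = q·S·CD = 1381 × 15.7 × 0.03592 = 778.6 N

D = 779 N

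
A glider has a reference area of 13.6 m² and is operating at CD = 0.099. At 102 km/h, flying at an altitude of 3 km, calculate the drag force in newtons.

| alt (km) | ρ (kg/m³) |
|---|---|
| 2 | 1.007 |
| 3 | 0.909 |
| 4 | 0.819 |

D = 491 N

At 3 km, from the table: ρ = 0.909 kg/m³.
Convert speed: v = 102 km/h ÷ 3.6 = 28.33 m/s.
D = ½ρv²S·CD = ½ × 0.909 × 28.33² × 13.6 × 0.099 = 491 N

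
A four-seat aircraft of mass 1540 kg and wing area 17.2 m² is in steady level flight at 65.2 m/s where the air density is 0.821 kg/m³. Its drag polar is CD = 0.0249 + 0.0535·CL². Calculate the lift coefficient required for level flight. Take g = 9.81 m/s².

Weight W = mg = 1540 × 9.81 = 15107 N; in level flight L = W.
Dynamic pressure q = 0.5 × 0.821 × 65.2² = 1745 Pa.
Required CL = L/(qS) = 15107/(1745·17.2) = 0.5033.

CL = 0.503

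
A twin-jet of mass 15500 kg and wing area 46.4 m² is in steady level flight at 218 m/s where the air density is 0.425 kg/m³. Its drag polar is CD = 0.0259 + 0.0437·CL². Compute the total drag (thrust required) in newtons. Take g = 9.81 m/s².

D = 14300 N

In steady level flight, lift balances weight: W = mg = 15500 × 9.81 = 1.5206×10^5 N.
Dynamic pressure q = 0.5 × 0.425 × 218² = 10100 Pa.
Required CL = L/(qS) = 1.5206×10^5/(10100·46.4) = 0.3245.
CD = 0.0259 + 0.0437 × 0.3245² = 0.0305.
D = q·S·CD = 10100 × 46.4 × 0.0305 = 14290 N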